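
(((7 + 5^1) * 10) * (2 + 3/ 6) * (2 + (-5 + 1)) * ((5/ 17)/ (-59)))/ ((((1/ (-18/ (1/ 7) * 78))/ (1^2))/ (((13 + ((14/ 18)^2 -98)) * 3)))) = 7464912000/ 1003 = 7442584.25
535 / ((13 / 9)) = 4815 / 13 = 370.38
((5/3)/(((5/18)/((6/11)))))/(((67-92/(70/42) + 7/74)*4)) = 370/5379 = 0.07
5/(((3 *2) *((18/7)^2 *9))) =245/17496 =0.01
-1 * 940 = -940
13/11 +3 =46/11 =4.18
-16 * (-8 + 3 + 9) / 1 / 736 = -2 / 23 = -0.09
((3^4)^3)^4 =79766443076872509863361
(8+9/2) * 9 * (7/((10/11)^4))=922383/800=1152.98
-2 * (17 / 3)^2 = -578 / 9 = -64.22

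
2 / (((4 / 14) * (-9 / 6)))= -14 / 3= -4.67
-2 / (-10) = 1 / 5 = 0.20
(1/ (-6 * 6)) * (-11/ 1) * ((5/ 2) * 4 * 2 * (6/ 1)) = 110/ 3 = 36.67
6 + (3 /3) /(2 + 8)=61 /10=6.10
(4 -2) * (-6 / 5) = -12 / 5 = -2.40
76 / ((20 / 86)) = 1634 / 5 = 326.80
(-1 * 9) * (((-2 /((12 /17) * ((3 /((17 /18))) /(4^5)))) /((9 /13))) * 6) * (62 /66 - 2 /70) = 64890.50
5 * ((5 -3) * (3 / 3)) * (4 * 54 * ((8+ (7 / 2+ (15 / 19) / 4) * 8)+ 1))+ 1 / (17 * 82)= 2207092339 / 26486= 83330.53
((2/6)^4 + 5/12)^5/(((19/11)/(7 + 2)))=570777291689/7537653033984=0.08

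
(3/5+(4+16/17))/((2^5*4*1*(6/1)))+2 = 2.01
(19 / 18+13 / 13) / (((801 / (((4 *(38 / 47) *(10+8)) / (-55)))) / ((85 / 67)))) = -95608 / 27745839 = -0.00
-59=-59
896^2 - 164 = 802652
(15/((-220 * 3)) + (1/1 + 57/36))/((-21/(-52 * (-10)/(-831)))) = 43940/575883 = 0.08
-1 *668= -668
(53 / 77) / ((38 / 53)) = 2809 / 2926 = 0.96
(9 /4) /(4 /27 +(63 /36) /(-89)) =21627 /1235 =17.51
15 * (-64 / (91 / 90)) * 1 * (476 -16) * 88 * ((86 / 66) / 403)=-4557312000 / 36673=-124268.86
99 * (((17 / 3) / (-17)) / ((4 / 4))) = -33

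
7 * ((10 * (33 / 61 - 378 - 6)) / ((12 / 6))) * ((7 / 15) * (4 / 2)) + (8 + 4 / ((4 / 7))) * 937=93249 / 61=1528.67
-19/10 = -1.90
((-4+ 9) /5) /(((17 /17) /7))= 7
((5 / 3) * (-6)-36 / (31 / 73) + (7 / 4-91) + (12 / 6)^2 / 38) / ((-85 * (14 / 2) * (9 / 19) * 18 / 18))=25489 / 39060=0.65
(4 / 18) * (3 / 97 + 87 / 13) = 1884 / 1261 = 1.49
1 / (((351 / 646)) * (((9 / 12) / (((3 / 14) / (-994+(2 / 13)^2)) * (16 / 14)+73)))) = 258774501704 / 1444561209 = 179.14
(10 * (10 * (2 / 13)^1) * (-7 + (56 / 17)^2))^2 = 49550760000 / 14115049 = 3510.49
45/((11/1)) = 45/11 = 4.09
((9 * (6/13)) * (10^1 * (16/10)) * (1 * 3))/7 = 2592/91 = 28.48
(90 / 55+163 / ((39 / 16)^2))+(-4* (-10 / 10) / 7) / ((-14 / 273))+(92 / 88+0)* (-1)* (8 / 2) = 1609922 / 117117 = 13.75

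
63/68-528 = -35841/68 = -527.07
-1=-1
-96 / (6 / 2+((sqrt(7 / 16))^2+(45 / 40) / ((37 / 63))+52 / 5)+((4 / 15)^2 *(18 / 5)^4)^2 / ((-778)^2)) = -699859625000000000 / 114844604095529091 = -6.09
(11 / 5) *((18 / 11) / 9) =2 / 5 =0.40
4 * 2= 8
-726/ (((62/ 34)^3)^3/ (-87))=7490247455303514/ 26439622160671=283.30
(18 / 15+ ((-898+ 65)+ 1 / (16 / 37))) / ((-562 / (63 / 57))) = 1393539 / 854240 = 1.63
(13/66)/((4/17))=221/264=0.84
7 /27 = 0.26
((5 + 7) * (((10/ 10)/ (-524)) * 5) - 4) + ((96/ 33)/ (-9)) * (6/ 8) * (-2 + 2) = -4.11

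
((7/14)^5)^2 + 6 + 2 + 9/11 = 99339/11264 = 8.82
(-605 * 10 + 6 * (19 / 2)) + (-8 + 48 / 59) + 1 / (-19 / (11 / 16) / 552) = -13497199 / 2242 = -6020.16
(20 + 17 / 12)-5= 197 / 12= 16.42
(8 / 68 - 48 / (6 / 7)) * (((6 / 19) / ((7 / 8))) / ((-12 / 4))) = 800 / 119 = 6.72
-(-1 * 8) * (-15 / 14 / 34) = -30 / 119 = -0.25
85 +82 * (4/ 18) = 929/ 9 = 103.22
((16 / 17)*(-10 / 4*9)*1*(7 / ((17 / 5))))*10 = -126000 / 289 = -435.99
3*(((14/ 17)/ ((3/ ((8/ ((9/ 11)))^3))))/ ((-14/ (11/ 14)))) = -3748096/ 86751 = -43.21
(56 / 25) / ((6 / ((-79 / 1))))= -2212 / 75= -29.49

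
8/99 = 0.08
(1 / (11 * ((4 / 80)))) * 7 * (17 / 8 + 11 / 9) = 8435 / 198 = 42.60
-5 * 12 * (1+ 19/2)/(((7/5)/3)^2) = -20250/7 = -2892.86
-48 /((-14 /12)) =288 /7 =41.14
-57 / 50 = -1.14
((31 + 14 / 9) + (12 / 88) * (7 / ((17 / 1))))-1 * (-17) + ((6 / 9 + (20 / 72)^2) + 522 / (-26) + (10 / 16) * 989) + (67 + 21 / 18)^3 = 249996689311 / 787644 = 317398.07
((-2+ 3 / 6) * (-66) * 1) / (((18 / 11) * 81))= 121 / 162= 0.75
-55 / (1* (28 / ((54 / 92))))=-1485 / 1288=-1.15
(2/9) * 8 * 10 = 160/9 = 17.78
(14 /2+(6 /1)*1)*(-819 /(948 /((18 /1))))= -31941 /158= -202.16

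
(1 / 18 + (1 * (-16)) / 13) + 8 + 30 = 8617 / 234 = 36.82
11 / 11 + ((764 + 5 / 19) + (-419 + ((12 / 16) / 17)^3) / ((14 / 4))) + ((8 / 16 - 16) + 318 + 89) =21684410353 / 20909728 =1037.05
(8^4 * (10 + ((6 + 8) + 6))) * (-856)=-105185280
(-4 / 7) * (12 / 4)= -12 / 7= -1.71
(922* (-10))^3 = -783777448000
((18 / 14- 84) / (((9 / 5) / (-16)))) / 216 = 1930 / 567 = 3.40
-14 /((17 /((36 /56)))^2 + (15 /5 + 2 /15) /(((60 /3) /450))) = -2268 /124709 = -0.02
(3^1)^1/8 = 3/8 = 0.38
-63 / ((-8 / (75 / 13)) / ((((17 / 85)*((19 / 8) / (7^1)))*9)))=23085 / 832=27.75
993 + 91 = 1084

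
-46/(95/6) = -276/95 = -2.91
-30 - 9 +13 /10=-377 /10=-37.70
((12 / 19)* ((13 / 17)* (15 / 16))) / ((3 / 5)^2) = 1.26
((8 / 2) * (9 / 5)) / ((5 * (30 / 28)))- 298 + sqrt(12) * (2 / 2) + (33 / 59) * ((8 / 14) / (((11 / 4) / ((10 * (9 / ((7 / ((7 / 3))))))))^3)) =2 * sqrt(3) + 738901214 / 6246625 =121.75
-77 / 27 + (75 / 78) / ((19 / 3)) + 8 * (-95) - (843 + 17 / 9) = -1607.59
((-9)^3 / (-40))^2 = 531441 / 1600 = 332.15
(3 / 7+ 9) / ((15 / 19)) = 418 / 35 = 11.94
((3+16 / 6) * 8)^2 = 18496 / 9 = 2055.11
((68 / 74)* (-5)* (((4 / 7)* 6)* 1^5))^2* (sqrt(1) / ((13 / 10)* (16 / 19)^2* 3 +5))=30046752000 / 940274377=31.96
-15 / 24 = -5 / 8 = -0.62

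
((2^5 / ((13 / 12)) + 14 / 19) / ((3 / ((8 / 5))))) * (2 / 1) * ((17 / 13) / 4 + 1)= 687976 / 16055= 42.85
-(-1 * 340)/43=340/43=7.91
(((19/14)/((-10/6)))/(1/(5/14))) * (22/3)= -209/98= -2.13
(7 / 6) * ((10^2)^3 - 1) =2333331 / 2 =1166665.50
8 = 8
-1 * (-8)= 8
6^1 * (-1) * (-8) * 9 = 432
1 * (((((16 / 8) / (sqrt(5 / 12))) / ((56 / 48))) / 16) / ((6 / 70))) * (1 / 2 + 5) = 11 * sqrt(15) / 4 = 10.65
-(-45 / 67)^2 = -2025 / 4489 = -0.45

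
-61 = -61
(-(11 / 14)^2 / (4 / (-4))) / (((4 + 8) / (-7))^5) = -41503 / 995328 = -0.04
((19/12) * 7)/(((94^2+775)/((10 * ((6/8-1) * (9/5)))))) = -57/10984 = -0.01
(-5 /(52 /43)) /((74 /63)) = -13545 /3848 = -3.52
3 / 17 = 0.18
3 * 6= 18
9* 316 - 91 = 2753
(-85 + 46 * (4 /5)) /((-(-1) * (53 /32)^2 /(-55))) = 2714624 /2809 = 966.40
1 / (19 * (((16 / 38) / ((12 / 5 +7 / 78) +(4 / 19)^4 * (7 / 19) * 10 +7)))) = 9171031199 / 7725428880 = 1.19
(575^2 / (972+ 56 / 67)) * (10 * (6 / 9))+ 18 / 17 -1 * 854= 234815375 / 166209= 1412.77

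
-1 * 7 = -7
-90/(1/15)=-1350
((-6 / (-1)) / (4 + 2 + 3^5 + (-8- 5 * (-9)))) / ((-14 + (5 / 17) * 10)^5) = -4259571 / 33583448065024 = -0.00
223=223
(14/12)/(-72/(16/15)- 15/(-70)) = -0.02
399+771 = 1170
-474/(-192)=79/32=2.47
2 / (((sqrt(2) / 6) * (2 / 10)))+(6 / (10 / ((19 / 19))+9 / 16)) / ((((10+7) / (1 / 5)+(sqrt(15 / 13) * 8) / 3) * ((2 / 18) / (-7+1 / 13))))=-3965760 / 9513179+124416 * sqrt(195) / 123671327+30 * sqrt(2)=42.02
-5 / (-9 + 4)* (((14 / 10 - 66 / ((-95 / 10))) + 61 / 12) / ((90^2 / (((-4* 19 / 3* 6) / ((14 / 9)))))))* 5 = -15311 / 18900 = -0.81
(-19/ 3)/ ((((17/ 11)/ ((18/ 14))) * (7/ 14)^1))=-1254/ 119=-10.54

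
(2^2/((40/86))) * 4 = 34.40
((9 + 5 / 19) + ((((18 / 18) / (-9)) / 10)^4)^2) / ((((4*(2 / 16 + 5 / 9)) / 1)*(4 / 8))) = 757622289600000019 / 111323603475000000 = 6.81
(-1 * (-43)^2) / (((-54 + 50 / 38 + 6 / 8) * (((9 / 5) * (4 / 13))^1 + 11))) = 9134060 / 2964197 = 3.08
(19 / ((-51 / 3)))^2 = 361 / 289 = 1.25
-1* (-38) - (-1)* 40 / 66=1274 / 33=38.61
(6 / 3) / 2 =1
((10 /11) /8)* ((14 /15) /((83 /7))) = 49 /5478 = 0.01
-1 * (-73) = 73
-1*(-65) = 65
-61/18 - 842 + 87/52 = -394859/468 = -843.72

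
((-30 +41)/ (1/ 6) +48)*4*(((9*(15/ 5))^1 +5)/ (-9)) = -4864/ 3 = -1621.33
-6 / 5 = -1.20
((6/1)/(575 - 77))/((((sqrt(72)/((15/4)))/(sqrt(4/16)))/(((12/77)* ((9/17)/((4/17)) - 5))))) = -15* sqrt(2)/18592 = -0.00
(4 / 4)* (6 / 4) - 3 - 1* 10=-11.50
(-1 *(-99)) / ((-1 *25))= -99 / 25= -3.96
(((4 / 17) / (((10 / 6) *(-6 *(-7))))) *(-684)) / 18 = -0.13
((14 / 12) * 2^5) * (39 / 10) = 728 / 5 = 145.60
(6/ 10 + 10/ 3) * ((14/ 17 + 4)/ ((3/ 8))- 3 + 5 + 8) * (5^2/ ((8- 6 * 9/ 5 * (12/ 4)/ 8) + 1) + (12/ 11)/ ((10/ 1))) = 15972716/ 34425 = 463.99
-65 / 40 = -13 / 8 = -1.62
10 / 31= 0.32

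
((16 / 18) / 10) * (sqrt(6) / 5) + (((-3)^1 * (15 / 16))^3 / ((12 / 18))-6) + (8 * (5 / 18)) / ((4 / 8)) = -2575063 / 73728 + 4 * sqrt(6) / 225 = -34.88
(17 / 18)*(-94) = -88.78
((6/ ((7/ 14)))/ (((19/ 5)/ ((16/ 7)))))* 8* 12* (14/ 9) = 20480/ 19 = 1077.89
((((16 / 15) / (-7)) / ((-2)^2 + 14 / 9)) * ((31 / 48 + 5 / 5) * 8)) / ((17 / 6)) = -0.13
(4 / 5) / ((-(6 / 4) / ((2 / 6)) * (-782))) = 4 / 17595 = 0.00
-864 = -864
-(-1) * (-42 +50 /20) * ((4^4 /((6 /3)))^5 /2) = -678604832768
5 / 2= 2.50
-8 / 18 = -4 / 9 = -0.44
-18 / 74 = -9 / 37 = -0.24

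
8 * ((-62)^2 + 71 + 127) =32336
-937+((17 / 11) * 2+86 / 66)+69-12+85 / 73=-2106530 / 2409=-874.44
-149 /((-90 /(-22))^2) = -8.90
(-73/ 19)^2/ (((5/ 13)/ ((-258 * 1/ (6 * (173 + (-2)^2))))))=-9.32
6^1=6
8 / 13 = 0.62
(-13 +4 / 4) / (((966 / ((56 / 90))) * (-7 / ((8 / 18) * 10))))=64 / 13041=0.00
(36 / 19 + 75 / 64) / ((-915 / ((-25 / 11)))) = 565 / 74176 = 0.01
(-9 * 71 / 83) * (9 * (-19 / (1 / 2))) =218538 / 83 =2632.99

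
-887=-887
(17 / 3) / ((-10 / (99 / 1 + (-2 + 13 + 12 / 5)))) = -4777 / 75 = -63.69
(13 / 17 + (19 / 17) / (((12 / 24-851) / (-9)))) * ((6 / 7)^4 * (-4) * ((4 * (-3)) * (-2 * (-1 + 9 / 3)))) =-22993920 / 285719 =-80.48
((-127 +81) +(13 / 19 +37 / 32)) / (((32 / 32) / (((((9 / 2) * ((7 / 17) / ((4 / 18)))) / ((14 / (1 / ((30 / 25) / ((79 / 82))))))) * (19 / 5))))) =-57268917 / 713728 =-80.24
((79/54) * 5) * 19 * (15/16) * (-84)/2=-262675/48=-5472.40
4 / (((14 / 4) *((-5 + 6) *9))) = 8 / 63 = 0.13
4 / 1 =4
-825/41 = -20.12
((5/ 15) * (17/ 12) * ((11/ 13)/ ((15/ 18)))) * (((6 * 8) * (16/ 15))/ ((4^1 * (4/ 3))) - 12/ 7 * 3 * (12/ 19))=131648/ 43225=3.05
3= 3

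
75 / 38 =1.97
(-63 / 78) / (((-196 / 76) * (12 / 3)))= 57 / 728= 0.08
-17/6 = -2.83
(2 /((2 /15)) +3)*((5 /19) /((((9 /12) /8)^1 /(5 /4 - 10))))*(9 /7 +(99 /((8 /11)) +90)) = -1910250 /19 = -100539.47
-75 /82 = -0.91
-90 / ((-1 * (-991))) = -90 / 991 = -0.09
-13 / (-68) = 13 / 68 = 0.19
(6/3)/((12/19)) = 19/6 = 3.17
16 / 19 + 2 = 54 / 19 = 2.84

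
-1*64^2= -4096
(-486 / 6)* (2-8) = 486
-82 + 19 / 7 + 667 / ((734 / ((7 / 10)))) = -4041017 / 51380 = -78.65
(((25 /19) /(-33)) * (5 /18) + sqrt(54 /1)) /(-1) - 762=-8599807 /11286 - 3 * sqrt(6)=-769.34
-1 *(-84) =84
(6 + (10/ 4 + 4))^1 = 25/ 2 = 12.50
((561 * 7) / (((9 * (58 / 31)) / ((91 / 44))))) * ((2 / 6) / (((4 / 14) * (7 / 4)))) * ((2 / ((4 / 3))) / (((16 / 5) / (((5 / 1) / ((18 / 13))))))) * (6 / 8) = 408.22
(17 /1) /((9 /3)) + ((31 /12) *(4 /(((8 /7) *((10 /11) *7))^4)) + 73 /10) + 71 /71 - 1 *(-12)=1063745957 /40960000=25.97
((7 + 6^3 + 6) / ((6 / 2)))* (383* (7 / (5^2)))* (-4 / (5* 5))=-2455796 / 1875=-1309.76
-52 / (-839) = 52 / 839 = 0.06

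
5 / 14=0.36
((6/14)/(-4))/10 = -3/280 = -0.01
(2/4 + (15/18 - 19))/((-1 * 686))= 0.03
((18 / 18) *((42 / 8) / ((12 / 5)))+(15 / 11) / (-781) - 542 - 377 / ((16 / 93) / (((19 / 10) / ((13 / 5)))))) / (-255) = 8.40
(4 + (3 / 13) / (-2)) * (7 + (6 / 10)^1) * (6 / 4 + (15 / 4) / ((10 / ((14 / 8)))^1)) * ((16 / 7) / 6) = 44137 / 1820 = 24.25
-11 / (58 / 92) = -506 / 29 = -17.45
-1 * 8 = -8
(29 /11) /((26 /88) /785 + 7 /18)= 819540 /121007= 6.77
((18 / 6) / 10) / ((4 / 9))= 27 / 40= 0.68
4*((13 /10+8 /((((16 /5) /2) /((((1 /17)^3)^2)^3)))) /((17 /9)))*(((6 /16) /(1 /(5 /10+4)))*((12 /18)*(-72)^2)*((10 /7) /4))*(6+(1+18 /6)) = 57339.83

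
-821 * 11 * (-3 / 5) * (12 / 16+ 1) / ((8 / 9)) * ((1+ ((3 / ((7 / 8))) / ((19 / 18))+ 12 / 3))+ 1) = 29991951 / 304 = 98657.73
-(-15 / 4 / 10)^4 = -81 / 4096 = -0.02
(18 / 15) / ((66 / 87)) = 87 / 55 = 1.58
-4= -4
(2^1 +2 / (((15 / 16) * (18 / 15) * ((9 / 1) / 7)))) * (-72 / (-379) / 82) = 1096 / 139851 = 0.01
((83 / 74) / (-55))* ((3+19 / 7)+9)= -8549 / 28490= -0.30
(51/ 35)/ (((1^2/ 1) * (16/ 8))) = 51/ 70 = 0.73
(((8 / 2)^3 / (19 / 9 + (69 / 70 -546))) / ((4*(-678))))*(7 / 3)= 0.00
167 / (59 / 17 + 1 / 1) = 2839 / 76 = 37.36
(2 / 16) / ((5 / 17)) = 17 / 40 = 0.42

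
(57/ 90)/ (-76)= -1/ 120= -0.01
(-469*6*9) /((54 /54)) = -25326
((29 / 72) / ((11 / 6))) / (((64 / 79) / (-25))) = -57275 / 8448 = -6.78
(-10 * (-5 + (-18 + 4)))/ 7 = 190/ 7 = 27.14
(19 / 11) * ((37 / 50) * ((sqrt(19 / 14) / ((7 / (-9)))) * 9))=-56943 * sqrt(266) / 53900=-17.23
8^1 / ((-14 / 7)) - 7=-11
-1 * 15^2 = -225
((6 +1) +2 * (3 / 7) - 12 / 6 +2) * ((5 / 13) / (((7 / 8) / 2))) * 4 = 17600 / 637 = 27.63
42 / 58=21 / 29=0.72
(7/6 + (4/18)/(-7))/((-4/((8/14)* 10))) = -715/441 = -1.62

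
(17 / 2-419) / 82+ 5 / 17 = -13137 / 2788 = -4.71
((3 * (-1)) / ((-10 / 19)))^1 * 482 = 13737 / 5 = 2747.40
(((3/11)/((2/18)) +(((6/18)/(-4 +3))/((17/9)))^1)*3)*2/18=142/187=0.76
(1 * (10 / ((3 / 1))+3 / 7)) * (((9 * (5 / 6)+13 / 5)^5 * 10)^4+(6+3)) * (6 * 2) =963950131558893791341378892326525710258079 / 17500000000000000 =55082864660508216648078790.00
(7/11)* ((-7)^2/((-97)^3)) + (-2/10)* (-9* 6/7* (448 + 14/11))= 34794743737/50197015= 693.16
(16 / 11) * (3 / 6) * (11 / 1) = 8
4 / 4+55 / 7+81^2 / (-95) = -40037 / 665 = -60.21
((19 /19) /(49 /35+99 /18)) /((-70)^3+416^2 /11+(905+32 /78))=-286 /644043217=-0.00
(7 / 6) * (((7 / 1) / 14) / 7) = 1 / 12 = 0.08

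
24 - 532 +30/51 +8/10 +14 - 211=-59807/85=-703.61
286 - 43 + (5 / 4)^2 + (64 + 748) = 16905 / 16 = 1056.56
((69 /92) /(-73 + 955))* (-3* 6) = -3 /196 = -0.02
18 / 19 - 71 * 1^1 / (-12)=1565 / 228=6.86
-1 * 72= -72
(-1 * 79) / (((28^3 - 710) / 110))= -4345 / 10621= -0.41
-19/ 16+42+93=2141/ 16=133.81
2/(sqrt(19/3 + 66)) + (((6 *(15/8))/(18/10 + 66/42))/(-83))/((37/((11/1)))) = -17325/1449512 + 2 *sqrt(651)/217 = 0.22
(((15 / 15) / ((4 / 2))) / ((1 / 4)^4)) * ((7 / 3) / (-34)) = -448 / 51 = -8.78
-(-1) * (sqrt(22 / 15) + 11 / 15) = 11 / 15 + sqrt(330) / 15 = 1.94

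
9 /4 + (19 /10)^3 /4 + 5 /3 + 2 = 91577 /12000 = 7.63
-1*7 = -7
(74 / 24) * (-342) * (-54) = 56943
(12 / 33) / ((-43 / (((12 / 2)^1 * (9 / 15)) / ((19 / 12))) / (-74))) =63936 / 44935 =1.42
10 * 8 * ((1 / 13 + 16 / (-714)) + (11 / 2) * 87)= 177677720 / 4641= 38284.36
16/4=4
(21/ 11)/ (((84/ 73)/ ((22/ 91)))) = 73/ 182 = 0.40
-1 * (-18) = 18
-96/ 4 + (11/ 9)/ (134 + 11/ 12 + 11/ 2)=-121276/ 5055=-23.99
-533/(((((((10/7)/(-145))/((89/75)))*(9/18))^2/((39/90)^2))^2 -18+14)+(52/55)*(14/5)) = 446043782800999632456782575/1132036746845769787041732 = 394.02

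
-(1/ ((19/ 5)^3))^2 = -15625/ 47045881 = -0.00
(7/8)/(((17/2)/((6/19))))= 21/646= 0.03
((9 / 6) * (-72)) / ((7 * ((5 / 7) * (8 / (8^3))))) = -6912 / 5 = -1382.40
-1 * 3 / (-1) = 3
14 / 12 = 1.17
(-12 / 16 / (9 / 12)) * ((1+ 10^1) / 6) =-11 / 6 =-1.83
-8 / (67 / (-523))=4184 / 67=62.45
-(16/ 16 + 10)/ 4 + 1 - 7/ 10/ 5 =-189/ 100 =-1.89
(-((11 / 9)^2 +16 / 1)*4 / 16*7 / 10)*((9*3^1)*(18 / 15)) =-9919 / 100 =-99.19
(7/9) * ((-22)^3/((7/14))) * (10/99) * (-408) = 18430720/27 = 682619.26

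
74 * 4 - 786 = -490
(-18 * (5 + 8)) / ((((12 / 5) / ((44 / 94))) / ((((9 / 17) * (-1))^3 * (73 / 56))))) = 114150465 / 12931016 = 8.83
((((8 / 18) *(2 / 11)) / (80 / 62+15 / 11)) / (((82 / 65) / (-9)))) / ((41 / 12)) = -19344 / 304261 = -0.06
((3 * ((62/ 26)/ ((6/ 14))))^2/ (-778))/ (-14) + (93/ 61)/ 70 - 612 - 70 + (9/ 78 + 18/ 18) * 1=-382241193199/ 561428140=-680.84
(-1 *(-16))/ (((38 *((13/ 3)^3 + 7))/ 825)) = 89100/ 22667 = 3.93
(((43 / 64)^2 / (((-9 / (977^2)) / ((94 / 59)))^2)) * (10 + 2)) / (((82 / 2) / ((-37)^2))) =5094649724255094791089 / 986487552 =5164433868350.62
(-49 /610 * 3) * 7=-1029 /610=-1.69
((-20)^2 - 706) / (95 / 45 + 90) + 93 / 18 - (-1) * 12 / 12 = 14149 / 4974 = 2.84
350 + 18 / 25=8768 / 25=350.72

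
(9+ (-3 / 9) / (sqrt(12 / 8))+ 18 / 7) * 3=243 / 7- sqrt(6) / 3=33.90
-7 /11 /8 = -7 /88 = -0.08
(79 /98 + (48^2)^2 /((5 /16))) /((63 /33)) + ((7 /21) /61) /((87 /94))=485906603885911 /54609030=8897916.77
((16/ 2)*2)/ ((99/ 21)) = 112/ 33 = 3.39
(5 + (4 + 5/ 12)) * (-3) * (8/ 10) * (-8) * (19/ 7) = 17176/ 35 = 490.74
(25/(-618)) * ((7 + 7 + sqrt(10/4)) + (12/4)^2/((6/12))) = -400/309 - 25 * sqrt(10)/1236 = -1.36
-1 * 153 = -153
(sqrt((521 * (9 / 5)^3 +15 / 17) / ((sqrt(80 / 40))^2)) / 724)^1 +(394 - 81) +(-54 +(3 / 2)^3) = sqrt(274491690) / 307700 +2099 / 8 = 262.43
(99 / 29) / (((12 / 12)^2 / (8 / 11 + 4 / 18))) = 94 / 29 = 3.24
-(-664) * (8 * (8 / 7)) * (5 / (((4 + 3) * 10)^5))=1328 / 73530625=0.00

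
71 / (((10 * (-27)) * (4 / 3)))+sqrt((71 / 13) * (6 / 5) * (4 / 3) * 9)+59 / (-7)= -21737 / 2520+6 * sqrt(9230) / 65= 0.24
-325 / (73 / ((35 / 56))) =-1625 / 584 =-2.78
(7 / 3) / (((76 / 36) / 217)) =4557 / 19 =239.84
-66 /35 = -1.89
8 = 8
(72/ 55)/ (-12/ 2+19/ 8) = -576/ 1595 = -0.36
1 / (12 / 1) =1 / 12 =0.08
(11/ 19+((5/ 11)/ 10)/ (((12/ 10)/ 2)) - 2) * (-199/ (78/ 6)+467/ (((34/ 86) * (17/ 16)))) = -1475.04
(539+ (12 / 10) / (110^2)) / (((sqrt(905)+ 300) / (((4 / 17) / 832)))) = 48914259 / 95299575800 -16304753 * sqrt(905) / 9529957580000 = 0.00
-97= -97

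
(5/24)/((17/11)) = 55/408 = 0.13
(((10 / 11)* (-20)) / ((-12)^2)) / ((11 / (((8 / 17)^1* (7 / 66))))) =-0.00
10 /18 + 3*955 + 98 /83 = 2141452 /747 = 2866.74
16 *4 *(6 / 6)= 64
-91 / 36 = -2.53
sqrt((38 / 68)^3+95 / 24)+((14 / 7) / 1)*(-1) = -2+sqrt(3106614) / 867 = 0.03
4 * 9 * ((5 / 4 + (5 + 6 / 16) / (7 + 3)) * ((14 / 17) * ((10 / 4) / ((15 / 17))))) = 3003 / 20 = 150.15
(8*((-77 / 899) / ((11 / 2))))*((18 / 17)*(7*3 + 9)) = -60480 / 15283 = -3.96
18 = 18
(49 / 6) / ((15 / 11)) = 539 / 90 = 5.99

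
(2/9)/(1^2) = 2/9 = 0.22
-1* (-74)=74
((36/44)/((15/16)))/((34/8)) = 192/935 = 0.21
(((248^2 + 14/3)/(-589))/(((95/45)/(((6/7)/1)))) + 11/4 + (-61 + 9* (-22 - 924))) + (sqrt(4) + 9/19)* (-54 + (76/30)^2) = -8732.35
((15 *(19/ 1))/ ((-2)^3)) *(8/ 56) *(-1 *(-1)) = -285/ 56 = -5.09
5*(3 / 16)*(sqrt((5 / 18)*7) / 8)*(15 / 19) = 75*sqrt(70) / 4864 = 0.13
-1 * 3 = -3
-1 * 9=-9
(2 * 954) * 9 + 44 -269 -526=16421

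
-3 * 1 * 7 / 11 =-21 / 11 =-1.91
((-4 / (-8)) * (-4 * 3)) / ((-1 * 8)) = 3 / 4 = 0.75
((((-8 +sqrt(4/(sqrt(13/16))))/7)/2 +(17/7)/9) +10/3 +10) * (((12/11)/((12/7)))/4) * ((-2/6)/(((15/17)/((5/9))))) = -13957/32076 - 17 * 13^(3/4)/23166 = -0.44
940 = 940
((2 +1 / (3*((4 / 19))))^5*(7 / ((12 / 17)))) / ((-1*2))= -17494004717 / 5971968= -2929.35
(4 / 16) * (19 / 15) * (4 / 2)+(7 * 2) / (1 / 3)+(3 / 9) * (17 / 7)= 3041 / 70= 43.44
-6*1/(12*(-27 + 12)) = 1/30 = 0.03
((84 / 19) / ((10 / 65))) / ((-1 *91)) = -6 / 19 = -0.32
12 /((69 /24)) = 96 /23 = 4.17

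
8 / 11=0.73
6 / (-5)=-6 / 5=-1.20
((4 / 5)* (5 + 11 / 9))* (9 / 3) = 224 / 15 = 14.93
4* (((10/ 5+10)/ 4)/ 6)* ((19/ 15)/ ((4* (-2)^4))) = 19/ 480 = 0.04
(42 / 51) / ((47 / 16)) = 224 / 799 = 0.28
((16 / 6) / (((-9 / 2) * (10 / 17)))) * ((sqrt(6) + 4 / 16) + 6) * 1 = -8.76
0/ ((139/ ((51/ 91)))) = 0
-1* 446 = -446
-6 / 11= -0.55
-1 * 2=-2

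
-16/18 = -8/9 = -0.89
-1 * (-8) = 8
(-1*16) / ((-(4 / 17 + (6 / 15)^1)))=680 / 27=25.19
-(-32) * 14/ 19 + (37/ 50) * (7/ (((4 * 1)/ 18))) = 89089/ 1900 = 46.89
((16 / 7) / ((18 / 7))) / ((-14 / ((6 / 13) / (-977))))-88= -23471440 / 266721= -88.00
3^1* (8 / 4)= 6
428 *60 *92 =2362560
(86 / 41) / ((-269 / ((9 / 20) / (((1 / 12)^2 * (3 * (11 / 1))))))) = -9288 / 606595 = -0.02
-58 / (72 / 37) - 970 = -999.81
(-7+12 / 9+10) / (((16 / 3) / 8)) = 13 / 2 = 6.50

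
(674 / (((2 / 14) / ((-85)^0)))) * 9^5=278593182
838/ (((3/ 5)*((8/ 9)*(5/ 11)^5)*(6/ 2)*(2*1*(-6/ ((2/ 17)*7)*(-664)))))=472362583/ 169320000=2.79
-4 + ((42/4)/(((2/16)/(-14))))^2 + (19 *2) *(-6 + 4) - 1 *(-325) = 1383221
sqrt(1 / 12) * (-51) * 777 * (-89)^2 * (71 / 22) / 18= -16245898.96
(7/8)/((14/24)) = 1.50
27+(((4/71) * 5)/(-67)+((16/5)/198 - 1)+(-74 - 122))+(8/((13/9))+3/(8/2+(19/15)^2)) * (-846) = -15762153558344/2969295615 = -5308.38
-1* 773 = -773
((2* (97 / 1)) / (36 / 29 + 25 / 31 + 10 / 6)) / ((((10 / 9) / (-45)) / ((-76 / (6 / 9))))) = 1207848753 / 5009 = 241135.71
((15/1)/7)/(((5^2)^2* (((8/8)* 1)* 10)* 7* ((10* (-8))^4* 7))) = 3/17561600000000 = 0.00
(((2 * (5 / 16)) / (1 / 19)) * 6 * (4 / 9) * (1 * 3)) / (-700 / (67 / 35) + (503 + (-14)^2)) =6365 / 22333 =0.29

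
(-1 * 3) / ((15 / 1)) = -1 / 5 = -0.20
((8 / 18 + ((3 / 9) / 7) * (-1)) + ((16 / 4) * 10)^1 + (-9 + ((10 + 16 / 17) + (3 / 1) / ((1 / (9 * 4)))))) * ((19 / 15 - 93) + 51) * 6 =-196756664 / 5355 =-36742.61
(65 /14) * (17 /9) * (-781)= -863005 /126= -6849.25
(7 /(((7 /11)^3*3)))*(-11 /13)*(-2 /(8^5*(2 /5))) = 73205 /62619648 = 0.00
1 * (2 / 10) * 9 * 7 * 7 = 441 / 5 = 88.20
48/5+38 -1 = 46.60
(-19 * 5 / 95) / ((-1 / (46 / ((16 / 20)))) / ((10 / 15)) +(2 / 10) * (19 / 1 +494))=-0.01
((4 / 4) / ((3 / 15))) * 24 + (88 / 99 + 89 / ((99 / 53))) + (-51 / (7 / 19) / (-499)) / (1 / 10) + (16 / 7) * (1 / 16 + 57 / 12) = 63043892 / 345807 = 182.31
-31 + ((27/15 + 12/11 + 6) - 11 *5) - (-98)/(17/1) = -66707/935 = -71.34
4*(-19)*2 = -152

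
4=4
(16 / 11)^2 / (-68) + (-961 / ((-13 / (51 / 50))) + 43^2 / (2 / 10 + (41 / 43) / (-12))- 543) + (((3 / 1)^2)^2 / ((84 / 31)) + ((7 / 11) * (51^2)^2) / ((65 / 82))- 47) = 5445938.67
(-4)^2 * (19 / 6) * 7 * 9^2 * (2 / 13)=57456 / 13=4419.69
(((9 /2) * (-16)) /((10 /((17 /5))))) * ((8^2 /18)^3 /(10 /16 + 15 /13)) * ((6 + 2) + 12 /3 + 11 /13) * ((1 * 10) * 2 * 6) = -23815258112 /24975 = -953563.89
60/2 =30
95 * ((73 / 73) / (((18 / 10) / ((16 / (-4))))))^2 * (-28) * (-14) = 14896000 / 81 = 183901.23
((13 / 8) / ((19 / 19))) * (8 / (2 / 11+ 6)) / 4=143 / 272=0.53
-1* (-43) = 43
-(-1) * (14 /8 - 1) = 3 /4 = 0.75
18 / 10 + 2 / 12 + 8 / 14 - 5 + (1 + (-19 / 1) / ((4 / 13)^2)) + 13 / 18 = -1015193 / 5040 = -201.43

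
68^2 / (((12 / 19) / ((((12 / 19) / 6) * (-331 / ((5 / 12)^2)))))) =-36733056 / 25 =-1469322.24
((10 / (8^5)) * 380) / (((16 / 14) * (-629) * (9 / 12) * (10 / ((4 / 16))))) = -665 / 123666432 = -0.00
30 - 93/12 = 89/4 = 22.25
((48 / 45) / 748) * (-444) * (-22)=1184 / 85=13.93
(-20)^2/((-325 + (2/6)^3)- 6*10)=-5400/5197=-1.04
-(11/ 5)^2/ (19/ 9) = -1089/ 475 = -2.29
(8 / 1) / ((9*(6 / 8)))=32 / 27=1.19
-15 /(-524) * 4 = 15 /131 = 0.11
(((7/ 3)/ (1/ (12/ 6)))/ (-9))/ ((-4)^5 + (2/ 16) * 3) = 112/ 221103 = 0.00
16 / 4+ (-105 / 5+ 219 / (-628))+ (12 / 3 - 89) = -64275 / 628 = -102.35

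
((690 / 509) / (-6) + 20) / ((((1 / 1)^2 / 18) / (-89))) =-16124130 / 509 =-31678.06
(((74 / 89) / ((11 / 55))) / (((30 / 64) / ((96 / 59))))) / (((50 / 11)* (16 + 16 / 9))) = 117216 / 656375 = 0.18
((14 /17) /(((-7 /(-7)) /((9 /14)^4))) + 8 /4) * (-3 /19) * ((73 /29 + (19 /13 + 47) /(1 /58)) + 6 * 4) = -958.99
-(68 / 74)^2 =-1156 / 1369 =-0.84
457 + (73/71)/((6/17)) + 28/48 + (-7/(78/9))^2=5533325/11999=461.15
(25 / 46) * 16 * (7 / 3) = 1400 / 69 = 20.29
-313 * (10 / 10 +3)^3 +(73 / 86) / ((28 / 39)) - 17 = -48275145 / 2408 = -20047.82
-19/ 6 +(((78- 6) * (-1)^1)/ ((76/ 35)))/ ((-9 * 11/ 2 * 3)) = -3691/ 1254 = -2.94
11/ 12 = 0.92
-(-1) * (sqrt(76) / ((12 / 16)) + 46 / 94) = 23 / 47 + 8 * sqrt(19) / 3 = 12.11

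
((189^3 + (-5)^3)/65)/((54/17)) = 57384724/1755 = 32697.85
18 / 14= 9 / 7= 1.29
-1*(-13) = 13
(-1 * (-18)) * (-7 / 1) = -126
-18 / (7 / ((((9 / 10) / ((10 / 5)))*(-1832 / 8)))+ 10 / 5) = -18549 / 1991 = -9.32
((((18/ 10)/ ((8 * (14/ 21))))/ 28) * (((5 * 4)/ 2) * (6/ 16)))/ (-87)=-27/ 51968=-0.00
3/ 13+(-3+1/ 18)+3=67/ 234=0.29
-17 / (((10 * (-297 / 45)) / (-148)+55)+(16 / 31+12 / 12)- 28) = -38998 / 66439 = -0.59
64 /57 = 1.12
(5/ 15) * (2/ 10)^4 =1/ 1875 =0.00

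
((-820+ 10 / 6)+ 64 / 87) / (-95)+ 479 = 4030066 / 8265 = 487.61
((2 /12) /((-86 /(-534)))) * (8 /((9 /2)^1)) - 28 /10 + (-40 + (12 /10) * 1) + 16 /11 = -38.31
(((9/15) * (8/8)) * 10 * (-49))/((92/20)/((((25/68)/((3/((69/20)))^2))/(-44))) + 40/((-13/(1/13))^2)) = 160941235/227877932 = 0.71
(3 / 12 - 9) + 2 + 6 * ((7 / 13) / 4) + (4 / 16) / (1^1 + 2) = -457 / 78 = -5.86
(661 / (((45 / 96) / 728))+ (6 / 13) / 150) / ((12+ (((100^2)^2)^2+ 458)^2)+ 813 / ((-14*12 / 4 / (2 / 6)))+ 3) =14012777002 / 1365000000000125034000000002863395275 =0.00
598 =598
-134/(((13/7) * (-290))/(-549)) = -257481/1885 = -136.59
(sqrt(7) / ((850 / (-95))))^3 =-48013 * sqrt(7) / 4913000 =-0.03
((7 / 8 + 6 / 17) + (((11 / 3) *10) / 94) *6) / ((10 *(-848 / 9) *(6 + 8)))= -205281 / 758858240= -0.00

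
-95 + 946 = 851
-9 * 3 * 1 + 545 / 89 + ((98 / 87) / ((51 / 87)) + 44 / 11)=-67880 / 4539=-14.95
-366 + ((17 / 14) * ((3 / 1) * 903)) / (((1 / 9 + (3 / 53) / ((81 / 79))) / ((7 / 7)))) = 543549 / 28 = 19412.46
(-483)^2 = 233289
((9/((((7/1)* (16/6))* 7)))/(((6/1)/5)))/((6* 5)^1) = 3/1568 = 0.00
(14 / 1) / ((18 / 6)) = 14 / 3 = 4.67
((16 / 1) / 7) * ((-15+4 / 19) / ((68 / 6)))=-6744 / 2261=-2.98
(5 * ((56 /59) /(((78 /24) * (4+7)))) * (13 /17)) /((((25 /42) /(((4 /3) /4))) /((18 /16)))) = 3528 /55165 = 0.06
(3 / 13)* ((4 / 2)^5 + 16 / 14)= 696 / 91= 7.65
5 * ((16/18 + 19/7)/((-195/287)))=-9307/351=-26.52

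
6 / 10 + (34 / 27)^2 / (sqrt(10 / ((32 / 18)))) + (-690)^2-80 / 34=2312 *sqrt(10) / 10935 + 40468351 / 85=476098.92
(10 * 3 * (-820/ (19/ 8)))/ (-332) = 49200/ 1577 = 31.20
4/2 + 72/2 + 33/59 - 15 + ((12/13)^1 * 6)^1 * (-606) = -2556218/767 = -3332.75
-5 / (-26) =5 / 26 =0.19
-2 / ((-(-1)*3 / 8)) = -16 / 3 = -5.33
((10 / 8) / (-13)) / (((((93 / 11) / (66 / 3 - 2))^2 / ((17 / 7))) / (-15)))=5142500 / 262353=19.60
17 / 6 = 2.83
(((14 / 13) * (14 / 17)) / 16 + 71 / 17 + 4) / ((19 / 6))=1149 / 442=2.60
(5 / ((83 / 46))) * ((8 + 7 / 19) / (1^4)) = 36570 / 1577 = 23.19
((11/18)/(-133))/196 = -11/469224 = -0.00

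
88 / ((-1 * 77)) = -8 / 7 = -1.14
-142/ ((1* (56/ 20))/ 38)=-13490/ 7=-1927.14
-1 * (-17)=17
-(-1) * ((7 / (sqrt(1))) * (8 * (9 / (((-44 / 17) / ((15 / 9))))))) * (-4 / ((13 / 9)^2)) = 1156680 / 1859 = 622.21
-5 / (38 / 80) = -200 / 19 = -10.53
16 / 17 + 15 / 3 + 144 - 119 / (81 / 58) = 64.73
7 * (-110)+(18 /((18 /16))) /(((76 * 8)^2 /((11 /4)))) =-71160309 /92416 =-770.00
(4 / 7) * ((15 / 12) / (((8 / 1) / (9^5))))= 295245 / 56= 5272.23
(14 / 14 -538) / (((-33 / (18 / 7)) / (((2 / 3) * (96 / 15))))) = 68736 / 385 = 178.54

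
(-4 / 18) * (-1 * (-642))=-428 / 3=-142.67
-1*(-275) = 275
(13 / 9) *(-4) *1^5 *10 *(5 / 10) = -28.89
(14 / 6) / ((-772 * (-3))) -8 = -55577 / 6948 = -8.00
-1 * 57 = -57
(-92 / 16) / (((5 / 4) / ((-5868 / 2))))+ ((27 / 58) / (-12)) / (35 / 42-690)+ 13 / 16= 25896291899 / 1918640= 13497.21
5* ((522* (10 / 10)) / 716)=3.65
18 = 18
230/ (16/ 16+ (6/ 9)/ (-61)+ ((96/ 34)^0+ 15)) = 42090/ 3109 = 13.54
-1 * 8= -8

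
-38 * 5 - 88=-278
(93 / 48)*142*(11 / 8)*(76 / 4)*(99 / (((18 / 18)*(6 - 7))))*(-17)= 774195147 / 64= 12096799.17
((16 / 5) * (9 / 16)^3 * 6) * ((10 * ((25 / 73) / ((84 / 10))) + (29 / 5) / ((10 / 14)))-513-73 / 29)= -1732.48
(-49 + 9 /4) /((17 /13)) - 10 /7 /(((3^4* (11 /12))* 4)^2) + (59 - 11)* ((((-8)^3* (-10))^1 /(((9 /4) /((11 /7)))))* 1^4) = 171606.15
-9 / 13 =-0.69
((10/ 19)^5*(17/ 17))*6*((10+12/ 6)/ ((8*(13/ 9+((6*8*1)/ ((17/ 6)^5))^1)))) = 11500841700000/ 54021975467927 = 0.21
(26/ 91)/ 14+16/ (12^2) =58/ 441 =0.13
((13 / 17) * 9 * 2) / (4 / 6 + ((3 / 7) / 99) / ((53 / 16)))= 477477 / 23171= 20.61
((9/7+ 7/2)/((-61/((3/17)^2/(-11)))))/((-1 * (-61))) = 603/165606826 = 0.00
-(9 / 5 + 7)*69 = -3036 / 5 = -607.20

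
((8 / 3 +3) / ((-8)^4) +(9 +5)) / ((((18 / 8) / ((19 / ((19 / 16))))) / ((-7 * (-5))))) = 3484.79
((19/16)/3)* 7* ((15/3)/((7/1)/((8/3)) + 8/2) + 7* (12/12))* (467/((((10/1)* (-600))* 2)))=-8509207/10176000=-0.84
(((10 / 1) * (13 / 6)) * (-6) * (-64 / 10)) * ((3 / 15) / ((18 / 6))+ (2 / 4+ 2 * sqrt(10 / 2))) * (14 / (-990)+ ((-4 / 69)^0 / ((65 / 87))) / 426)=-643264 * sqrt(5) / 35145 - 2733872 / 527175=-46.11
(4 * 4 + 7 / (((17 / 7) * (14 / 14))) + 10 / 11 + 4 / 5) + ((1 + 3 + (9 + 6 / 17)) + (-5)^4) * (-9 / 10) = -517921 / 935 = -553.93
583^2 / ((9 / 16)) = 5438224 / 9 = 604247.11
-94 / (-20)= 47 / 10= 4.70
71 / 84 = 0.85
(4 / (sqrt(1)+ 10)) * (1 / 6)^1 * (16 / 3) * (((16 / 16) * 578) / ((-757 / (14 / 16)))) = -16184 / 74943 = -0.22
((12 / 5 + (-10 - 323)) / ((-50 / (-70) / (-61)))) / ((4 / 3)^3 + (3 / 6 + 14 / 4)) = 19057437 / 4300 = 4431.96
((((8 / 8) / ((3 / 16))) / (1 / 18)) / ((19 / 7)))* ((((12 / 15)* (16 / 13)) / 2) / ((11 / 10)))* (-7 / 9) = -12.31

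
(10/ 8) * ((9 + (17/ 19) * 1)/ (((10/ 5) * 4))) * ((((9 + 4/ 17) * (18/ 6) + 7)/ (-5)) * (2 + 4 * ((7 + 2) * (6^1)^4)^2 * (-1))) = 3772635872215/ 646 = 5839993610.24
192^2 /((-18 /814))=-1667072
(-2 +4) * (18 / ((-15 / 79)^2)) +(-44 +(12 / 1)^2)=27464 / 25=1098.56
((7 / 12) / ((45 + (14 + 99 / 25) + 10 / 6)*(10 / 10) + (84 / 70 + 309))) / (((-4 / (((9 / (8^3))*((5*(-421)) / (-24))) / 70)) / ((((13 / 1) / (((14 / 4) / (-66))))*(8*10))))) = 67728375 / 403013632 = 0.17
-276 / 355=-0.78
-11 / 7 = -1.57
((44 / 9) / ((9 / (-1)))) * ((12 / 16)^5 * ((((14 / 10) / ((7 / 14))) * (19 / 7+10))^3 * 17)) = -98871.90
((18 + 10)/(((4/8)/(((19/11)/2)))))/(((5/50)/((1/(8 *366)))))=665/4026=0.17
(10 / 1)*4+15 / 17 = 695 / 17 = 40.88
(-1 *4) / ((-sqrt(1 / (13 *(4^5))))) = 461.51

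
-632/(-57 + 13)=158/11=14.36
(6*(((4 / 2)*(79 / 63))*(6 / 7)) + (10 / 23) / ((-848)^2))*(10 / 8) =16.12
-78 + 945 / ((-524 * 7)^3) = -549901043463 / 7050013376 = -78.00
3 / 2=1.50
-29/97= -0.30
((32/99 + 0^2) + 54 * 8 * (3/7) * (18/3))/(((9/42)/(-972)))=-5040314.18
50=50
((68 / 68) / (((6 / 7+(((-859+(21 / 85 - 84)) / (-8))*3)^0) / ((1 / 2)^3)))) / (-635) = -7 / 66040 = -0.00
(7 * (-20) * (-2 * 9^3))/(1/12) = 2449440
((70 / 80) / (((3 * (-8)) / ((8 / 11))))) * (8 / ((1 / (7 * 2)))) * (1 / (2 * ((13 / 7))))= -343 / 429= -0.80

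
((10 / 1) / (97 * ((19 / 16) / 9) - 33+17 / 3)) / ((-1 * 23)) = 1440 / 48139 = 0.03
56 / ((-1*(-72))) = 7 / 9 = 0.78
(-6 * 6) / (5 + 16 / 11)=-396 / 71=-5.58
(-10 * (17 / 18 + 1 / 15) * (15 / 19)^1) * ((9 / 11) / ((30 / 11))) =-91 / 38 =-2.39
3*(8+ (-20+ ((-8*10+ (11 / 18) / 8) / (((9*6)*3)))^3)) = -153864383547853 / 4231664861184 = -36.36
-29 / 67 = -0.43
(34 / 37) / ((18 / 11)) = 187 / 333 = 0.56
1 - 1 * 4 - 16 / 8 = -5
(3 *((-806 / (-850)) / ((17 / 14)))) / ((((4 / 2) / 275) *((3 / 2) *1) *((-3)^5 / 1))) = -62062 / 70227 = -0.88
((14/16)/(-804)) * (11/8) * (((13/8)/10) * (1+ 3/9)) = -1001/3087360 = -0.00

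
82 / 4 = 41 / 2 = 20.50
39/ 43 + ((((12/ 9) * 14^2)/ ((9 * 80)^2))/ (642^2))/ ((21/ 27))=173603477101/ 191408961600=0.91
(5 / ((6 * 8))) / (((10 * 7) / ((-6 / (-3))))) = 1 / 336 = 0.00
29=29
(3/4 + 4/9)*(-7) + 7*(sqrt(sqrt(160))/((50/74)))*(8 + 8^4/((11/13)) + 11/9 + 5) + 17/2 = 178885.36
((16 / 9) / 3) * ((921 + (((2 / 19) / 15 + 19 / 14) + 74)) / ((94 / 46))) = 731490712 / 2531655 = 288.94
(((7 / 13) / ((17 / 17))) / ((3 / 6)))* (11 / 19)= 154 / 247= 0.62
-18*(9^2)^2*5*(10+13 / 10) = -6672537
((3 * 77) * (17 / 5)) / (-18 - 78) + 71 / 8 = 111 / 160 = 0.69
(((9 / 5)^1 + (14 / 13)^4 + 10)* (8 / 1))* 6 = 90104592 / 142805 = 630.96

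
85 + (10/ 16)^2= 5465/ 64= 85.39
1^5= 1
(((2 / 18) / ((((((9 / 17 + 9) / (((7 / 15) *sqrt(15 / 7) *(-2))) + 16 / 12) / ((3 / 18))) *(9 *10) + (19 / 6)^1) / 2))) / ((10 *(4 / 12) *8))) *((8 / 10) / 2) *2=-892296 *sqrt(105) / 4975172214085 - 8777797 / 24875861070425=-0.00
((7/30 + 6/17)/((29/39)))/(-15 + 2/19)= -73853/1395190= -0.05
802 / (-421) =-802 / 421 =-1.90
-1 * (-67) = 67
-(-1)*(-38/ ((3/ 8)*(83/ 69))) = -6992/ 83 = -84.24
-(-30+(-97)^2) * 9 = -84411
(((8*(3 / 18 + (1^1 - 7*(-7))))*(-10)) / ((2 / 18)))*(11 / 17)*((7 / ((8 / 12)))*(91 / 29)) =-379639260 / 493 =-770059.35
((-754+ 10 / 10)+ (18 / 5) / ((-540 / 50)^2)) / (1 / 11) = -1341791 / 162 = -8282.66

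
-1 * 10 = -10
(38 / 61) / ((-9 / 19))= -722 / 549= -1.32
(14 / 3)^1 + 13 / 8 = 151 / 24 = 6.29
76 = 76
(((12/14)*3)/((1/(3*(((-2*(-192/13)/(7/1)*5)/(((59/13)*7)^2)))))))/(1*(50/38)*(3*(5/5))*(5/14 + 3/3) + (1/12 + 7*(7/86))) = 695485440/25920176947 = 0.03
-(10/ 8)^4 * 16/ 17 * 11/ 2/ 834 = -6875/ 453696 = -0.02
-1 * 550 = -550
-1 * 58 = -58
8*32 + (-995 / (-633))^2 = 103566409 / 400689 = 258.47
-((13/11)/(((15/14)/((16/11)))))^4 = -71906058305536/10851918350625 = -6.63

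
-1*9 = -9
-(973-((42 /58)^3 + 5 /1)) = -23599291 /24389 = -967.62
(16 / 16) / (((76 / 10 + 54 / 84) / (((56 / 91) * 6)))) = 3360 / 7501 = 0.45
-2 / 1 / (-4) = 1 / 2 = 0.50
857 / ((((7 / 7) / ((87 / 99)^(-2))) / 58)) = 64363.66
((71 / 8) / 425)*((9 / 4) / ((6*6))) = 71 / 54400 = 0.00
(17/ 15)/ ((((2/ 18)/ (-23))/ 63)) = -14779.80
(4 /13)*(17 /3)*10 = 680 /39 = 17.44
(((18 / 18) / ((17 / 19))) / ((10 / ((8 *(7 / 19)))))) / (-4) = -7 / 85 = -0.08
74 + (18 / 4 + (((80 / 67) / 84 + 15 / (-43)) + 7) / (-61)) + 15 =689328383 / 7381122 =93.39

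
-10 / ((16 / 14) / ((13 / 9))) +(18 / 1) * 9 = 5377 / 36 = 149.36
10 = 10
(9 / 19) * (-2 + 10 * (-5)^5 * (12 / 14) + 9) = -1687059 / 133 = -12684.65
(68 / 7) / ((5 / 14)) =136 / 5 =27.20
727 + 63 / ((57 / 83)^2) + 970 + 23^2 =2359.58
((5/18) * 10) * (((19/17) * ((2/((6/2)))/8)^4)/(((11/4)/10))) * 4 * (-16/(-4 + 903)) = -4750/122554377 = -0.00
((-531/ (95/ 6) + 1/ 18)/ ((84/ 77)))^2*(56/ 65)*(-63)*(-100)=19434704727361/ 3801330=5112606.57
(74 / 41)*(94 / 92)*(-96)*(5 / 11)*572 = -43405440 / 943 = -46029.10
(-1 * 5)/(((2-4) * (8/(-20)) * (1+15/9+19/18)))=-225/134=-1.68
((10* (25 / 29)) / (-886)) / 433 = -125 / 5562751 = -0.00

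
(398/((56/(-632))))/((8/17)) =-267257/28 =-9544.89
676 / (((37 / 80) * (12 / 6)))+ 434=43098 / 37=1164.81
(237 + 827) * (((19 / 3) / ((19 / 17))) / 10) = 602.93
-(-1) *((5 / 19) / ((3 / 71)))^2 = 126025 / 3249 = 38.79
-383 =-383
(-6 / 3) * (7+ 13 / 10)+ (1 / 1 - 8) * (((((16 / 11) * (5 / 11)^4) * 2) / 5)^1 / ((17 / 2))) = -227522961 / 13689335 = -16.62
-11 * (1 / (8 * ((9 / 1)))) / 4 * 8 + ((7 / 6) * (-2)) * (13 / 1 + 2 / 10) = -5599 / 180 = -31.11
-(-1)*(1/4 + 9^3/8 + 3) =755/8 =94.38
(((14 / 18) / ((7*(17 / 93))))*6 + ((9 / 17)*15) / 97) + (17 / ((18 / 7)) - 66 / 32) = 1965551 / 237456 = 8.28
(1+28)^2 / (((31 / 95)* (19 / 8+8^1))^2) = 485761600 / 6620329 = 73.37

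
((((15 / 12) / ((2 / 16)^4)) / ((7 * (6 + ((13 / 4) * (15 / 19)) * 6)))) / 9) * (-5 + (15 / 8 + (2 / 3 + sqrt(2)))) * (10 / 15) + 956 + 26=389120 * sqrt(2) / 153657 + 449803762 / 460971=979.36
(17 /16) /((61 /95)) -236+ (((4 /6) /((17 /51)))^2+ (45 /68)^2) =-16212147 /70516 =-229.91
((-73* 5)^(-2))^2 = 1/ 17748900625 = 0.00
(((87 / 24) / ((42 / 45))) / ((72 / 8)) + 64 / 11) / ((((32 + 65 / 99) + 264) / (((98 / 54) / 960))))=161693 / 4059970560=0.00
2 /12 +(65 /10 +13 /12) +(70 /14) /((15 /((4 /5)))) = 481 /60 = 8.02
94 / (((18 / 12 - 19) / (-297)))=55836 / 35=1595.31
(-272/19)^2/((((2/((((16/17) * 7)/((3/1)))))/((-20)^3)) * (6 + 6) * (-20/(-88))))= -2144665600/3249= -660100.22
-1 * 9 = -9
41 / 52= 0.79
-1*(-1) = 1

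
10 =10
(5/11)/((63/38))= 190/693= 0.27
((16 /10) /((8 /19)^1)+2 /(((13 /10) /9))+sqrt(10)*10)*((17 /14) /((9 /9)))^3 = 5635211 /178360+24565*sqrt(10) /1372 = 88.21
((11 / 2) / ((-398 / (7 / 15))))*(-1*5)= 77 / 2388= 0.03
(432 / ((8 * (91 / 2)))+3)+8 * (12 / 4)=2565 / 91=28.19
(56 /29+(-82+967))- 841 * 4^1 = -71835 /29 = -2477.07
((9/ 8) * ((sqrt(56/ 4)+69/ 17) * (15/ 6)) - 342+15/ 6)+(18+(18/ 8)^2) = -41483/ 136+45 * sqrt(14)/ 16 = -294.50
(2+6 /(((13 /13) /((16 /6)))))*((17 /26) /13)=153 /169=0.91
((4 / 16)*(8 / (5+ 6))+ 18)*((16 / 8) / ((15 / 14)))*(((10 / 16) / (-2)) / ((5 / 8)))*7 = -3920 / 33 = -118.79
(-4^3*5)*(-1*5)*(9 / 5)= 2880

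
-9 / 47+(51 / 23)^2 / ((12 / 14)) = 275721 / 49726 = 5.54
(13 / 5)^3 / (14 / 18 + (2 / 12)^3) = 2808 / 125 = 22.46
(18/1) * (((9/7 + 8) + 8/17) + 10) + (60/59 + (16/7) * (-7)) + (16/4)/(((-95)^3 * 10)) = 10252344482208/30098149375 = 340.63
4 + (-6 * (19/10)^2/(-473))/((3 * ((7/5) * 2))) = 265241/66220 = 4.01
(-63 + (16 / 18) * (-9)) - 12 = -83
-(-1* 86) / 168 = 43 / 84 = 0.51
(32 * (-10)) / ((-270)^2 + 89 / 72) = -23040 / 5248889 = -0.00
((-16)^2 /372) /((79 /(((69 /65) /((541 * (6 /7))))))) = 5152 /258357255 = 0.00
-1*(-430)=430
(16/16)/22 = 1/22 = 0.05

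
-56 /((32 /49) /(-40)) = 3430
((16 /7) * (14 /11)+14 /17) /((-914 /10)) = -3490 /85459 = -0.04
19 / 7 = 2.71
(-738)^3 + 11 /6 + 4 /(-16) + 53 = -4823366609 /12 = -401947217.42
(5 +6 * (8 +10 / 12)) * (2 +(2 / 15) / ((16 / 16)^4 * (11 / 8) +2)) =47908 / 405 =118.29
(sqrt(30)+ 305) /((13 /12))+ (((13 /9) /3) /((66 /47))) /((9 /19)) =12* sqrt(30) /13+ 58849997 /208494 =287.32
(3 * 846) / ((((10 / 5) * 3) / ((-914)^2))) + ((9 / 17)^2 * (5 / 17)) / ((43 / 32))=74653122680532 / 211259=353372508.06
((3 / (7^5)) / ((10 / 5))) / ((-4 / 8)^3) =-0.00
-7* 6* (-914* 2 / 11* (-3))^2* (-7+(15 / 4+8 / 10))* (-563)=-8711414252856 / 605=-14399031822.90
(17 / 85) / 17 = 1 / 85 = 0.01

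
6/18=1/3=0.33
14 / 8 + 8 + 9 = 75 / 4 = 18.75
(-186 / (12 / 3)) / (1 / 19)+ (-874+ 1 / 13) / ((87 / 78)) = -96687 / 58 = -1667.02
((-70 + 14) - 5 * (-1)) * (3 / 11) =-13.91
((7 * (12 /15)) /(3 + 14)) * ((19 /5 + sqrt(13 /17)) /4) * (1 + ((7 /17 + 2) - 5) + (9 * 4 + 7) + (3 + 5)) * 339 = 398664 * sqrt(221) /4913 + 7574616 /1445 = 6448.25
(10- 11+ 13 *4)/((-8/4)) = -51/2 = -25.50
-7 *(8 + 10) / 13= -126 / 13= -9.69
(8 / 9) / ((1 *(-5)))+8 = 352 / 45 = 7.82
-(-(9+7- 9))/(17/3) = 21/17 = 1.24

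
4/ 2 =2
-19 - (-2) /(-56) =-533 /28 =-19.04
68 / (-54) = -34 / 27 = -1.26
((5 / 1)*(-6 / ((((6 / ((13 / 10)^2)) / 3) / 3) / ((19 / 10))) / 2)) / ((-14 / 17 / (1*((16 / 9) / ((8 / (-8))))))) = -54587 / 350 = -155.96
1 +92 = 93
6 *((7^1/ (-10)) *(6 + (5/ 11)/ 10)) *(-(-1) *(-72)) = 100548/ 55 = 1828.15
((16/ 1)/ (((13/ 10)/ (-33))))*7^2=-258720/ 13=-19901.54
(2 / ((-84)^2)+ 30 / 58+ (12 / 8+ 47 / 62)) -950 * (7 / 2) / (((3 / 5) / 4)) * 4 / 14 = -6330.56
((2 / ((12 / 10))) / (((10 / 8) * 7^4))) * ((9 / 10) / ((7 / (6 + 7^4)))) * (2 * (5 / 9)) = 9628 / 50421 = 0.19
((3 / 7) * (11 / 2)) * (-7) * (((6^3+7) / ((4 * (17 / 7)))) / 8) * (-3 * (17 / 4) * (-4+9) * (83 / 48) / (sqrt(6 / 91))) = 7125965 * sqrt(546) / 8192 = 20325.91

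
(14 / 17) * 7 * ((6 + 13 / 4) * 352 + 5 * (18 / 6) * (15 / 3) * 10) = 23093.41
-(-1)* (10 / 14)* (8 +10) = 12.86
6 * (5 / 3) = 10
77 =77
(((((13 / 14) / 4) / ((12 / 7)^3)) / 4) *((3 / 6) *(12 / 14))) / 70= 13 / 184320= 0.00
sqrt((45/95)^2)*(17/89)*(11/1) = 1683/1691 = 1.00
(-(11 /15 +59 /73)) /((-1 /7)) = 11816 /1095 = 10.79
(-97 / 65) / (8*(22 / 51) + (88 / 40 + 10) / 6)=-0.27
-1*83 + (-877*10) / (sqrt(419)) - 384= -467 - 8770*sqrt(419) / 419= -895.44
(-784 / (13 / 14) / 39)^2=120472576 / 257049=468.68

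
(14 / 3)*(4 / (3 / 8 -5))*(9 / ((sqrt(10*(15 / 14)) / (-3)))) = 1344*sqrt(21) / 185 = 33.29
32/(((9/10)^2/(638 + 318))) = 3059200/81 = 37767.90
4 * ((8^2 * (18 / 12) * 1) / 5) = 384 / 5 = 76.80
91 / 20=4.55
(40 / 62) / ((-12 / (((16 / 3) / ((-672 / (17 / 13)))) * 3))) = 85 / 50778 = 0.00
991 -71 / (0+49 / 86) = 42453 / 49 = 866.39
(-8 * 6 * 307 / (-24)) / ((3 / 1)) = 614 / 3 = 204.67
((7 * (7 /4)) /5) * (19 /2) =931 /40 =23.28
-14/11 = -1.27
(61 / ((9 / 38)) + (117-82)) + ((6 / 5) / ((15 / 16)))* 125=4073 / 9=452.56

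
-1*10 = -10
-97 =-97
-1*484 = -484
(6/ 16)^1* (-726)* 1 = -272.25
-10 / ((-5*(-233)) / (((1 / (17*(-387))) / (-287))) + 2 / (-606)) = -1515 / 333257814067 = -0.00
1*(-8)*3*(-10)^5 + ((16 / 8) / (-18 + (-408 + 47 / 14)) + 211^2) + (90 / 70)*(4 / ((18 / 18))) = 101249828115 / 41419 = 2444526.14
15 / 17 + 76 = 1307 / 17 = 76.88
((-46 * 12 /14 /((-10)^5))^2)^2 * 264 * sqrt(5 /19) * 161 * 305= 1049465035179 * sqrt(95) /63642578125000000000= 0.00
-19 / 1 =-19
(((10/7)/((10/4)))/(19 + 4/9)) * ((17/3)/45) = 68/18375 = 0.00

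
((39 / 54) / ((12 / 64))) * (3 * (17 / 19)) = 1768 / 171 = 10.34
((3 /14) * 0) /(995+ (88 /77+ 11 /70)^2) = 0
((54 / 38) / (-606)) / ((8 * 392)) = -9 / 12035968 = -0.00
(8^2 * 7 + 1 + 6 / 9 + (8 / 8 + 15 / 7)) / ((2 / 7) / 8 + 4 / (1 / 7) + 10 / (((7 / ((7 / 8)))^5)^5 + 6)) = 102639960881388471627525476 / 6354956038376008273289115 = 16.15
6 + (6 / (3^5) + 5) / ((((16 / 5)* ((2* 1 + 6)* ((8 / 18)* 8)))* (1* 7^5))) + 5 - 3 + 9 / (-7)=6.71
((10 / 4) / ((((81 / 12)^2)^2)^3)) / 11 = 41943040 / 1651040988266990331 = 0.00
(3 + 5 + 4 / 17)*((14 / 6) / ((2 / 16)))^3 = 53564.79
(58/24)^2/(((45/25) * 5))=841/1296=0.65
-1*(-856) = 856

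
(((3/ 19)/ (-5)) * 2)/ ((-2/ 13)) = 39/ 95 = 0.41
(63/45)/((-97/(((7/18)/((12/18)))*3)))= -49/1940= -0.03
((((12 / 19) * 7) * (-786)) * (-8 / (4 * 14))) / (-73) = -6.80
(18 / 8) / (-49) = -9 / 196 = -0.05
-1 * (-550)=550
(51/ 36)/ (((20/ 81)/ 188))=21573/ 20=1078.65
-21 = -21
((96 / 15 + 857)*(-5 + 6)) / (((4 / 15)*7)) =12951 / 28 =462.54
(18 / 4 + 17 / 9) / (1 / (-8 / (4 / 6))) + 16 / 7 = -74.38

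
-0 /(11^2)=0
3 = 3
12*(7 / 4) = 21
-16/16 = -1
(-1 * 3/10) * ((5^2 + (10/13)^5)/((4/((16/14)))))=-5629395/2599051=-2.17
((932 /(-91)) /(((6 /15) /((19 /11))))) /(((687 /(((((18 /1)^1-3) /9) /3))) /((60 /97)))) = -4427000 /200116917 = -0.02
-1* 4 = -4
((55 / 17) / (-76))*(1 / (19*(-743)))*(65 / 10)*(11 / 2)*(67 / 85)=105391 / 1240263152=0.00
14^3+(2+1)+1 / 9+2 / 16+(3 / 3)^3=197873 / 72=2748.24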